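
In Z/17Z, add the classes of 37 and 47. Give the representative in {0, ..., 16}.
16

Reduce the summands first: 37 ≡ 3, 47 ≡ 13 (mod 17), so 37 + 47 ≡ 3 + 13 (mod 17). 3 + 13 = 16; 16 = 0·17 + 16, so (37 + 47) mod 17 = 16.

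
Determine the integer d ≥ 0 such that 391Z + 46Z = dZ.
(391, 46) = (23); d = 23

In the PID Z, (a, b) is generated by gcd(a, b). Compute gcd(391, 46) with the extended Euclidean algorithm, tracking rows (r, s, t) with s·391 + t·46 = r:
  row A: (391, 1, 0)   [1·391 + 0·46 = 391]
  row B: (46, 0, 1)   [0·391 + 1·46 = 46]
  391 = 8·46 + 23   → row C = row A − 8·row B = (23, 1, −8)   [check: 1·391 − 8·46 = 23]
  46 = 2·23 + 0   → remainder 0, stop. gcd = 23 (last nonzero row C).
So gcd(391, 46) = 23, with Bézout identity 1·391 − 8·46 = 23. Containment (⊇): the Bézout identity exhibits 23 as an element of (391, 46), giving (23) ⊆ (391, 46). Containment (⊆): since 23 | 391 and 23 | 46 (391 = 23·17, 46 = 23·2), every Z-linear combination of 391 and 46 is divisible by 23, so (391, 46) ⊆ (23). Therefore (391, 46) = (23), d = 23.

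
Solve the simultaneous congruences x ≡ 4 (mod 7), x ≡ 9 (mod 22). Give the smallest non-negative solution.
x ≡ 53 (mod 154); the representative in [0, 154) is 53

The moduli 7, 22 are pairwise coprime, so by the CRT there is a unique solution mod 7·22 = 154.
Solve by successive substitution. Start with x ≡ 4 (mod 7).
  Combine with x ≡ 9 (mod 22): write x = 4 + 7·t and require 4 + 7·t ≡ 9 (mod 22), i.e. 7·t ≡ 9 − 4 ≡ 5 (mod 22). Since 7^(−1) ≡ 19 (mod 22), t ≡ 19·5 ≡ 7 (mod 22). So x ≡ 4 + 7·7 = 53 (mod 154).
Unique solution in [0, 154): x = 53.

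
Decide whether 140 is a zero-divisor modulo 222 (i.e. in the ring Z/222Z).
gcd(140, 222) = 2 > 1, so 140 is not a unit in Z/222Z. In Z/nZ every nonzero non-unit is a zero-divisor: explicitly, take b = 222/gcd = 111 ≠ 0 (mod 222); then 140·111 = 15540 = 70·222, i.e. 140·111 ≡ 0 (mod 222). So 140 is a zero-divisor.

Final answer: YES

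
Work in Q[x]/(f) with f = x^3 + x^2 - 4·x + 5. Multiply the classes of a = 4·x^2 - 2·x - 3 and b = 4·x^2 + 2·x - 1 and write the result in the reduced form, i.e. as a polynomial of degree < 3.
a · b ≡ 60·x^2 - 148·x + 83 (mod f(x))

First multiply in Q[x] without reducing: a · b = 16·x^4 - 20·x^2 - 4·x + 3. Now divide by f(x) = x^3 + x^2 - 4·x + 5, eliminating the leading term at each step:
  leading term 16·x^4: subtract (16·x)·f(x) = 16·x^4 + 16·x^3 - 64·x^2 + 80·x, leaving -16·x^3 + 44·x^2 - 84·x + 3
  leading term -16·x^3: subtract (-16)·f(x) = -16·x^3 - 16·x^2 + 64·x - 80, leaving 60·x^2 - 148·x + 83
The degree is now < 3, so this is the remainder. Hence a · b ≡ 60·x^2 - 148·x + 83 in Q[x]/(f).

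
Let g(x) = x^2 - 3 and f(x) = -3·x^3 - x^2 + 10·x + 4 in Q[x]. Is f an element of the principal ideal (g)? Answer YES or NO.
In Q[x] the ideal (g) consists of all multiples of g, so f ∈ (g) iff g | f, i.e. iff the remainder of f on division by g is 0. Divide f by g (g is monic, so eliminate the leading term of the running remainder at each step):
  leading term -3·x^3: subtract (-3·x)·g(x) = -3·x^3 + 9·x, leaving -x^2 + x + 4
  leading term -x^2: subtract (-1)·g(x) = 3 - x^2, leaving x + 1
The remainder r(x) = x + 1 ≠ 0 (and deg r < deg g), so g ∤ f, i.e. f ∉ (g).

Final answer: NO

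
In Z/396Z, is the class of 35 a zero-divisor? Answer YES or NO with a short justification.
NO

gcd(35, 396) = 1, so 35 is a unit in Z/396Z (it has a multiplicative inverse). A unit cannot be a zero-divisor: if 35·b ≡ 0 then multiplying both sides by 35^(−1) gives b ≡ 0. So 35 is not a zero-divisor.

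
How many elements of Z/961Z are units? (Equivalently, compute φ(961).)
An element a ∈ Z/961Z is a unit iff gcd(a, 961) = 1, so the number of units is φ(961). φ is multiplicative, with φ(p^e) = p^e − p^(e−1). Factorise 961 = 31^2. Then
  φ(961) = (31^2 − 31^1) = 930 = 930.

Final answer: Z/961Z has φ(961) = 930 units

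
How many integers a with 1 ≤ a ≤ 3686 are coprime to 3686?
1728

The number of a ∈ {1, ..., 3686} with gcd(a, 3686) = 1 is by definition Euler's totient φ(3686). φ is multiplicative, with φ(p^e) = p^e − p^(e−1). Factorise 3686 = 2 · 19 · 97. Then
  φ(3686) = (2 − 1) · (19 − 1) · (97 − 1) = 1 · 18 · 96 = 1728.
So there are 1728 such integers.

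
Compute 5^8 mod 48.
1

Use repeated squaring. Binary(8) = 1000. Walk through the bits of the exponent 8 left-to-right: at each bit after the leading one, square the running value, then multiply by 5 if the bit is 1 (always reducing mod 48):
  bit 1 = 1 (leading): start with 5.
  bit 2 = 0: square 5^2 = 25 (mod 48).
  bit 3 = 0: square 25^2 = 625 ≡ 1 (mod 48).
  bit 4 = 0: square 1^2 = 1 (mod 48).
Final value: 5^8 ≡ 1 (mod 48).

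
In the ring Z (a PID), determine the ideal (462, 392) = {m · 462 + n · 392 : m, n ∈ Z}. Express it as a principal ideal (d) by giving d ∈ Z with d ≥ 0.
In the PID Z, (a, b) is generated by gcd(a, b). Compute gcd(462, 392) with the extended Euclidean algorithm, tracking rows (r, s, t) with s·462 + t·392 = r:
  row A: (462, 1, 0)   [1·462 + 0·392 = 462]
  row B: (392, 0, 1)   [0·462 + 1·392 = 392]
  462 = 1·392 + 70   → row C = row A − 1·row B = (70, 1, −1)   [check: 1·462 − 1·392 = 70]
  392 = 5·70 + 42   → row D = row B − 5·row C = (42, −5, 6)   [check: −5·462 + 6·392 = 42]
  70 = 1·42 + 28   → row E = row C − 1·row D = (28, 6, −7)   [check: 6·462 − 7·392 = 28]
  42 = 1·28 + 14   → row F = row D − 1·row E = (14, −11, 13)   [check: −11·462 + 13·392 = 14]
  28 = 2·14 + 0   → remainder 0, stop. gcd = 14 (last nonzero row F).
So gcd(462, 392) = 14, with Bézout identity −11·462 + 13·392 = 14. Containment (⊇): the Bézout identity exhibits 14 as an element of (462, 392), giving (14) ⊆ (462, 392). Containment (⊆): since 14 | 462 and 14 | 392 (462 = 14·33, 392 = 14·28), every Z-linear combination of 462 and 392 is divisible by 14, so (462, 392) ⊆ (14). Therefore (462, 392) = (14), d = 14.

Final answer: (462, 392) = (14); d = 14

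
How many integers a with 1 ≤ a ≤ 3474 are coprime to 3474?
The number of a ∈ {1, ..., 3474} with gcd(a, 3474) = 1 is by definition Euler's totient φ(3474). φ is multiplicative, with φ(p^e) = p^e − p^(e−1). Factorise 3474 = 2 · 3^2 · 193. Then
  φ(3474) = (2 − 1) · (3^2 − 3^1) · (193 − 1) = 1 · 6 · 192 = 1152.
So there are 1152 such integers.

Final answer: 1152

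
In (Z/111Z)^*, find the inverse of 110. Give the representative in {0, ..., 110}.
110^(−1) ≡ 110 (mod 111)

Apply the extended Euclidean algorithm to (111, 110), tracking rows (r, s, t) with s·111 + t·110 = r. Each division r_prev = q·r_cur + r_new produces the new row as (previous row) − q·(current row):
  row A: (111, 1, 0)   [1·111 + 0·110 = 111]
  row B: (110, 0, 1)   [0·111 + 1·110 = 110]
  111 = 1·110 + 1   → row C = row A − 1·row B = (1, 1, −1)   [check: 1·111 − 1·110 = 1]
  110 = 110·1 + 0   → remainder 0, stop. gcd = 1 (last nonzero row C).
The gcd is 1, so 110 is invertible mod 111. The last nonzero row gives 1·111 − 1·110 = 1, so t = −1. So 110^(−1) ≡ −1 ≡ 110 (mod 111). Verify: 110 · 110 = 12100 ≡ 1 (mod 111). ✓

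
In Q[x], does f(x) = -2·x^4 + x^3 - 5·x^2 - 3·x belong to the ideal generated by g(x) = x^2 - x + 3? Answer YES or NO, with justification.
YES

In Q[x] the ideal (g) consists of all multiples of g, so f ∈ (g) iff g | f, i.e. iff the remainder of f on division by g is 0. Divide f by g (g is monic, so eliminate the leading term of the running remainder at each step):
  leading term -2·x^4: subtract (-2·x^2)·g(x) = -2·x^4 + 2·x^3 - 6·x^2, leaving -x^3 + x^2 - 3·x
  leading term -x^3: subtract (-x)·g(x) = -x^3 + x^2 - 3·x, leaving 0
The remainder is 0, so f(x) = g(x) · h(x) with h(x) = -2·x^2 - x. Hence g | f, i.e. f ∈ (g).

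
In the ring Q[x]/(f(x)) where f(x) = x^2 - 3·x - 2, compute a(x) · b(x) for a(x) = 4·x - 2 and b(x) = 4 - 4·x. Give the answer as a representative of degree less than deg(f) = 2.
First multiply in Q[x] without reducing: a · b = -16·x^2 + 24·x - 8. Now divide by f(x) = x^2 - 3·x - 2, eliminating the leading term at each step:
  leading term -16·x^2: subtract (-16)·f(x) = -16·x^2 + 48·x + 32, leaving -24·x - 40
The degree is now < 2, so this is the remainder. Hence a · b ≡ -24·x - 40 in Q[x]/(f).

Final answer: a · b ≡ -24·x - 40 (mod f(x))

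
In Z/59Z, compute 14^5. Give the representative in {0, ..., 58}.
Use repeated squaring. Binary(5) = 101. Walk through the bits of the exponent 5 left-to-right: at each bit after the leading one, square the running value, then multiply by 14 if the bit is 1 (always reducing mod 59):
  bit 1 = 1 (leading): start with 14.
  bit 2 = 0: square 14^2 = 196 ≡ 19 (mod 59).
  bit 3 = 1: square 19^2 = 361 ≡ 7; bit is 1, so multiply 7·14 = 98 ≡ 39 (mod 59).
Final value: 14^5 ≡ 39 (mod 59).

Final answer: 39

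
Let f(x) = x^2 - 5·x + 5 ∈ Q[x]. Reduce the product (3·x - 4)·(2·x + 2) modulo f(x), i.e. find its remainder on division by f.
a · b ≡ 28·x - 38 (mod f(x))

First multiply in Q[x] without reducing: a · b = 6·x^2 - 2·x - 8. Now divide by f(x) = x^2 - 5·x + 5, eliminating the leading term at each step:
  leading term 6·x^2: subtract (6)·f(x) = 6·x^2 - 30·x + 30, leaving 28·x - 38
The degree is now < 2, so this is the remainder. Hence a · b ≡ 28·x - 38 in Q[x]/(f).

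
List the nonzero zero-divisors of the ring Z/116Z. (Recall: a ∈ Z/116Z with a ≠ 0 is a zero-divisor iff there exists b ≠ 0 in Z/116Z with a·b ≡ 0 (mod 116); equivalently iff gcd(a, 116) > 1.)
nonzero zero-divisors of Z/116Z = {2, 4, 6, 8, 10, 12, 14, 16, 18, 20, 22, 24, 26, 28, 29, 30, 32, 34, 36, 38, 40, 42, 44, 46, 48, 50, 52, 54, 56, 58, 60, 62, 64, 66, 68, 70, 72, 74, 76, 78, 80, 82, 84, 86, 87, 88, 90, 92, 94, 96, 98, 100, 102, 104, 106, 108, 110, 112, 114}

An element a ∈ Z/116Z (with a ≠ 0) is a zero-divisor iff gcd(a, 116) > 1 (because a is a unit precisely when gcd(a, n) = 1, and in Z/nZ every nonzero, non-unit element is a zero-divisor). Scan a = 1, ..., 115 and keep those with gcd(a, 116) > 1:
  gcd(2, 116) = 2, gcd(4, 116) = 4, gcd(6, 116) = 2, gcd(8, 116) = 4, gcd(10, 116) = 2, gcd(12, 116) = 4, gcd(14, 116) = 2, gcd(16, 116) = 4, gcd(18, 116) = 2, gcd(20, 116) = 4, gcd(22, 116) = 2, gcd(24, 116) = 4, gcd(26, 116) = 2, gcd(28, 116) = 4, gcd(29, 116) = 29, gcd(30, 116) = 2, gcd(32, 116) = 4, gcd(34, 116) = 2, gcd(36, 116) = 4, gcd(38, 116) = 2, gcd(40, 116) = 4, gcd(42, 116) = 2, gcd(44, 116) = 4, gcd(46, 116) = 2, gcd(48, 116) = 4, gcd(50, 116) = 2, gcd(52, 116) = 4, gcd(54, 116) = 2, gcd(56, 116) = 4, gcd(58, 116) = 58, gcd(60, 116) = 4, gcd(62, 116) = 2, gcd(64, 116) = 4, gcd(66, 116) = 2, gcd(68, 116) = 4, gcd(70, 116) = 2, gcd(72, 116) = 4, gcd(74, 116) = 2, gcd(76, 116) = 4, gcd(78, 116) = 2, gcd(80, 116) = 4, gcd(82, 116) = 2, gcd(84, 116) = 4, gcd(86, 116) = 2, gcd(87, 116) = 29, gcd(88, 116) = 4, gcd(90, 116) = 2, gcd(92, 116) = 4, gcd(94, 116) = 2, gcd(96, 116) = 4, gcd(98, 116) = 2, gcd(100, 116) = 4, gcd(102, 116) = 2, gcd(104, 116) = 4, gcd(106, 116) = 2, gcd(108, 116) = 4, gcd(110, 116) = 2, gcd(112, 116) = 4, gcd(114, 116) = 2.
All other a ∈ {1, ..., 115} have gcd(a, 116) = 1 and are units. So the nonzero zero-divisors are exactly the 59 values of a appearing in this scan.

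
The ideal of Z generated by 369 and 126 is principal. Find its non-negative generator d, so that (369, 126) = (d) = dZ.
(369, 126) = (9); d = 9

In the PID Z, (a, b) is generated by gcd(a, b). Compute gcd(369, 126) with the extended Euclidean algorithm, tracking rows (r, s, t) with s·369 + t·126 = r:
  row A: (369, 1, 0)   [1·369 + 0·126 = 369]
  row B: (126, 0, 1)   [0·369 + 1·126 = 126]
  369 = 2·126 + 117   → row C = row A − 2·row B = (117, 1, −2)   [check: 1·369 − 2·126 = 117]
  126 = 1·117 + 9   → row D = row B − 1·row C = (9, −1, 3)   [check: −1·369 + 3·126 = 9]
  117 = 13·9 + 0   → remainder 0, stop. gcd = 9 (last nonzero row D).
So gcd(369, 126) = 9, with Bézout identity −1·369 + 3·126 = 9. Containment (⊇): the Bézout identity exhibits 9 as an element of (369, 126), giving (9) ⊆ (369, 126). Containment (⊆): since 9 | 369 and 9 | 126 (369 = 9·41, 126 = 9·14), every Z-linear combination of 369 and 126 is divisible by 9, so (369, 126) ⊆ (9). Therefore (369, 126) = (9), d = 9.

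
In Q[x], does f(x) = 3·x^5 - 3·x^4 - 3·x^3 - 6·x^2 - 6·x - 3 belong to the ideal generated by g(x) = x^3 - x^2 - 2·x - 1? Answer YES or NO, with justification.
In Q[x] the ideal (g) consists of all multiples of g, so f ∈ (g) iff g | f, i.e. iff the remainder of f on division by g is 0. Divide f by g (g is monic, so eliminate the leading term of the running remainder at each step):
  leading term 3·x^5: subtract (3·x^2)·g(x) = 3·x^5 - 3·x^4 - 6·x^3 - 3·x^2, leaving 3·x^3 - 3·x^2 - 6·x - 3
  leading term 3·x^3: subtract (3)·g(x) = 3·x^3 - 3·x^2 - 6·x - 3, leaving 0
The remainder is 0, so f(x) = g(x) · h(x) with h(x) = 3·x^2 + 3. Hence g | f, i.e. f ∈ (g).

Final answer: YES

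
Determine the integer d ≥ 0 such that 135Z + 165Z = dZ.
In the PID Z, (a, b) is generated by gcd(a, b). Compute gcd(165, 135) with the extended Euclidean algorithm, tracking rows (r, s, t) with s·165 + t·135 = r:
  row A: (165, 1, 0)   [1·165 + 0·135 = 165]
  row B: (135, 0, 1)   [0·165 + 1·135 = 135]
  165 = 1·135 + 30   → row C = row A − 1·row B = (30, 1, −1)   [check: 1·165 − 1·135 = 30]
  135 = 4·30 + 15   → row D = row B − 4·row C = (15, −4, 5)   [check: −4·165 + 5·135 = 15]
  30 = 2·15 + 0   → remainder 0, stop. gcd = 15 (last nonzero row D).
So gcd(135, 165) = 15, with Bézout identity −4·165 + 5·135 = 15. Containment (⊇): the Bézout identity exhibits 15 as an element of (135, 165), giving (15) ⊆ (135, 165). Containment (⊆): since 15 | 135 and 15 | 165 (135 = 15·9, 165 = 15·11), every Z-linear combination of 135 and 165 is divisible by 15, so (135, 165) ⊆ (15). Therefore (135, 165) = (15), d = 15.

Final answer: (135, 165) = (15); d = 15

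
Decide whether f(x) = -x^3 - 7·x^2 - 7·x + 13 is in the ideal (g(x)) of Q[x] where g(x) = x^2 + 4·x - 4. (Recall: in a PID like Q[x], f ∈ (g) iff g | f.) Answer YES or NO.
In Q[x] the ideal (g) consists of all multiples of g, so f ∈ (g) iff g | f, i.e. iff the remainder of f on division by g is 0. Divide f by g (g is monic, so eliminate the leading term of the running remainder at each step):
  leading term -x^3: subtract (-x)·g(x) = -x^3 - 4·x^2 + 4·x, leaving -3·x^2 - 11·x + 13
  leading term -3·x^2: subtract (-3)·g(x) = -3·x^2 - 12·x + 12, leaving x + 1
The remainder r(x) = x + 1 ≠ 0 (and deg r < deg g), so g ∤ f, i.e. f ∉ (g).

Final answer: NO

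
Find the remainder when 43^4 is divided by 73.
Use repeated squaring. Binary(4) = 100. Walk through the bits of the exponent 4 left-to-right: at each bit after the leading one, square the running value, then multiply by 43 if the bit is 1 (always reducing mod 73):
  bit 1 = 1 (leading): start with 43.
  bit 2 = 0: square 43^2 = 1849 ≡ 24 (mod 73).
  bit 3 = 0: square 24^2 = 576 ≡ 65 (mod 73).
Final value: 43^4 ≡ 65 (mod 73).

Final answer: 65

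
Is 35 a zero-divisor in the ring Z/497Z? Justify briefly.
YES

gcd(35, 497) = 7 > 1, so 35 is not a unit in Z/497Z. In Z/nZ every nonzero non-unit is a zero-divisor: explicitly, take b = 497/gcd = 71 ≠ 0 (mod 497); then 35·71 = 2485 = 5·497, i.e. 35·71 ≡ 0 (mod 497). So 35 is a zero-divisor.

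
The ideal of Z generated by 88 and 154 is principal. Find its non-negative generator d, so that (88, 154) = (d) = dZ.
(88, 154) = (22); d = 22

In the PID Z, (a, b) is generated by gcd(a, b). Compute gcd(154, 88) with the extended Euclidean algorithm, tracking rows (r, s, t) with s·154 + t·88 = r:
  row A: (154, 1, 0)   [1·154 + 0·88 = 154]
  row B: (88, 0, 1)   [0·154 + 1·88 = 88]
  154 = 1·88 + 66   → row C = row A − 1·row B = (66, 1, −1)   [check: 1·154 − 1·88 = 66]
  88 = 1·66 + 22   → row D = row B − 1·row C = (22, −1, 2)   [check: −1·154 + 2·88 = 22]
  66 = 3·22 + 0   → remainder 0, stop. gcd = 22 (last nonzero row D).
So gcd(88, 154) = 22, with Bézout identity −1·154 + 2·88 = 22. Containment (⊇): the Bézout identity exhibits 22 as an element of (88, 154), giving (22) ⊆ (88, 154). Containment (⊆): since 22 | 88 and 22 | 154 (88 = 22·4, 154 = 22·7), every Z-linear combination of 88 and 154 is divisible by 22, so (88, 154) ⊆ (22). Therefore (88, 154) = (22), d = 22.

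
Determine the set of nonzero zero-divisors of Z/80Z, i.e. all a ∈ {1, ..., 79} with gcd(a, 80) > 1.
An element a ∈ Z/80Z (with a ≠ 0) is a zero-divisor iff gcd(a, 80) > 1 (because a is a unit precisely when gcd(a, n) = 1, and in Z/nZ every nonzero, non-unit element is a zero-divisor). Scan a = 1, ..., 79 and keep those with gcd(a, 80) > 1:
  gcd(2, 80) = 2, gcd(4, 80) = 4, gcd(5, 80) = 5, gcd(6, 80) = 2, gcd(8, 80) = 8, gcd(10, 80) = 10, gcd(12, 80) = 4, gcd(14, 80) = 2, gcd(15, 80) = 5, gcd(16, 80) = 16, gcd(18, 80) = 2, gcd(20, 80) = 20, gcd(22, 80) = 2, gcd(24, 80) = 8, gcd(25, 80) = 5, gcd(26, 80) = 2, gcd(28, 80) = 4, gcd(30, 80) = 10, gcd(32, 80) = 16, gcd(34, 80) = 2, gcd(35, 80) = 5, gcd(36, 80) = 4, gcd(38, 80) = 2, gcd(40, 80) = 40, gcd(42, 80) = 2, gcd(44, 80) = 4, gcd(45, 80) = 5, gcd(46, 80) = 2, gcd(48, 80) = 16, gcd(50, 80) = 10, gcd(52, 80) = 4, gcd(54, 80) = 2, gcd(55, 80) = 5, gcd(56, 80) = 8, gcd(58, 80) = 2, gcd(60, 80) = 20, gcd(62, 80) = 2, gcd(64, 80) = 16, gcd(65, 80) = 5, gcd(66, 80) = 2, gcd(68, 80) = 4, gcd(70, 80) = 10, gcd(72, 80) = 8, gcd(74, 80) = 2, gcd(75, 80) = 5, gcd(76, 80) = 4, gcd(78, 80) = 2.
All other a ∈ {1, ..., 79} have gcd(a, 80) = 1 and are units. So the nonzero zero-divisors are exactly the 47 values of a appearing in this scan.

Final answer: nonzero zero-divisors of Z/80Z = {2, 4, 5, 6, 8, 10, 12, 14, 15, 16, 18, 20, 22, 24, 25, 26, 28, 30, 32, 34, 35, 36, 38, 40, 42, 44, 45, 46, 48, 50, 52, 54, 55, 56, 58, 60, 62, 64, 65, 66, 68, 70, 72, 74, 75, 76, 78}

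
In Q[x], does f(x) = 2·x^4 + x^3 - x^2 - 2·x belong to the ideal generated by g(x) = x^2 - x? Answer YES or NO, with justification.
YES

In Q[x] the ideal (g) consists of all multiples of g, so f ∈ (g) iff g | f, i.e. iff the remainder of f on division by g is 0. Divide f by g (g is monic, so eliminate the leading term of the running remainder at each step):
  leading term 2·x^4: subtract (2·x^2)·g(x) = 2·x^4 - 2·x^3, leaving 3·x^3 - x^2 - 2·x
  leading term 3·x^3: subtract (3·x)·g(x) = 3·x^3 - 3·x^2, leaving 2·x^2 - 2·x
  leading term 2·x^2: subtract (2)·g(x) = 2·x^2 - 2·x, leaving 0
The remainder is 0, so f(x) = g(x) · h(x) with h(x) = 2·x^2 + 3·x + 2. Hence g | f, i.e. f ∈ (g).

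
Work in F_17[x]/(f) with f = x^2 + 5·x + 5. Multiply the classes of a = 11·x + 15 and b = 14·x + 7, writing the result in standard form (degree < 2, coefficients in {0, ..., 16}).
a · b ≡ 10·x + 15 (mod f(x))

Multiply as integer polynomials: a · b = 154·x^2 + 287·x + 105. Reducing coefficients mod 17: a · b ≡ x^2 + 15·x + 3. Now divide by f(x) = x^2 + 5·x + 5 in F_17[x], eliminating the leading term at each step:
  leading term x^2: subtract (1)·f(x) = x^2 + 5·x + 5, leaving 10·x + 15 (coefficients mod 17)
The degree is now < 2, so this is the remainder. Hence a · b ≡ 10·x + 15 in F_17[x]/(f).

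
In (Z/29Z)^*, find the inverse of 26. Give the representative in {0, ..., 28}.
26^(−1) ≡ 19 (mod 29)

Apply the extended Euclidean algorithm to (29, 26), tracking rows (r, s, t) with s·29 + t·26 = r. Each division r_prev = q·r_cur + r_new produces the new row as (previous row) − q·(current row):
  row A: (29, 1, 0)   [1·29 + 0·26 = 29]
  row B: (26, 0, 1)   [0·29 + 1·26 = 26]
  29 = 1·26 + 3   → row C = row A − 1·row B = (3, 1, −1)   [check: 1·29 − 1·26 = 3]
  26 = 8·3 + 2   → row D = row B − 8·row C = (2, −8, 9)   [check: −8·29 + 9·26 = 2]
  3 = 1·2 + 1   → row E = row C − 1·row D = (1, 9, −10)   [check: 9·29 − 10·26 = 1]
  2 = 2·1 + 0   → remainder 0, stop. gcd = 1 (last nonzero row E).
The gcd is 1, so 26 is invertible mod 29. The last nonzero row gives 9·29 − 10·26 = 1, so t = −10. So 26^(−1) ≡ −10 ≡ 19 (mod 29). Verify: 26 · 19 = 494 ≡ 1 (mod 29). ✓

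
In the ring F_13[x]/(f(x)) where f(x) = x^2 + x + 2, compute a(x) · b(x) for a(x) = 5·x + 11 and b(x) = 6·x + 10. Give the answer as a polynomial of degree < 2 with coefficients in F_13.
Multiply as integer polynomials: a · b = 30·x^2 + 116·x + 110. Reducing coefficients mod 13: a · b ≡ 4·x^2 + 12·x + 6. Now divide by f(x) = x^2 + x + 2 in F_13[x], eliminating the leading term at each step:
  leading term 4·x^2: subtract (4)·f(x) = 4·x^2 + 4·x + 8, leaving 8·x + 11 (coefficients mod 13)
The degree is now < 2, so this is the remainder. Hence a · b ≡ 8·x + 11 in F_13[x]/(f).

Final answer: a · b ≡ 8·x + 11 (mod f(x))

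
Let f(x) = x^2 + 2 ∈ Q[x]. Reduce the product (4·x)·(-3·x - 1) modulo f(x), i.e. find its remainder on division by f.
First multiply in Q[x] without reducing: a · b = -12·x^2 - 4·x. Now divide by f(x) = x^2 + 2, eliminating the leading term at each step:
  leading term -12·x^2: subtract (-12)·f(x) = -12·x^2 - 24, leaving 24 - 4·x
The degree is now < 2, so this is the remainder. Hence a · b ≡ 24 - 4·x in Q[x]/(f).

Final answer: a · b ≡ 24 - 4·x (mod f(x))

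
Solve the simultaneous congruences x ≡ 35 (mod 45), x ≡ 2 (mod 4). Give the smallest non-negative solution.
The moduli 45, 4 are pairwise coprime, so by the CRT there is a unique solution mod 45·4 = 180.
Solve by successive substitution. Start with x ≡ 35 (mod 45).
  Combine with x ≡ 2 (mod 4): write x = 35 + 45·t and require 35 + 45·t ≡ 2 (mod 4), i.e. 45·t ≡ 2 − 35 ≡ 3 (mod 4). Since 45^(−1) ≡ 1 (mod 4) (45 ≡ 1 (mod 4)), t ≡ 1·3 ≡ 3 (mod 4). So x ≡ 35 + 45·3 = 170 (mod 180).
Unique solution in [0, 180): x = 170.

Final answer: x ≡ 170 (mod 180); the representative in [0, 180) is 170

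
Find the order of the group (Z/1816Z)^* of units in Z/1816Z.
|(Z/1816Z)^*| = 904

(Z/1816Z)^* consists of the classes a with gcd(a, 1816) = 1, so its order is φ(1816). φ is multiplicative, with φ(p^e) = p^e − p^(e−1). Factorise 1816 = 2^3 · 227. Then
  φ(1816) = (2^3 − 2^2) · (227 − 1) = 4 · 226 = 904.
Thus |(Z/1816Z)^*| = 904.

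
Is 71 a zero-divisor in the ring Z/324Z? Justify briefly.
gcd(71, 324) = 1, so 71 is a unit in Z/324Z (it has a multiplicative inverse). A unit cannot be a zero-divisor: if 71·b ≡ 0 then multiplying both sides by 71^(−1) gives b ≡ 0. So 71 is not a zero-divisor.

Final answer: NO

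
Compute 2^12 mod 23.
Use repeated squaring. Binary(12) = 1100. Walk through the bits of the exponent 12 left-to-right: at each bit after the leading one, square the running value, then multiply by 2 if the bit is 1 (always reducing mod 23):
  bit 1 = 1 (leading): start with 2.
  bit 2 = 1: square 2^2 = 4; bit is 1, so multiply 4·2 = 8 (mod 23).
  bit 3 = 0: square 8^2 = 64 ≡ 18 (mod 23).
  bit 4 = 0: square 18^2 = 324 ≡ 2 (mod 23).
Final value: 2^12 ≡ 2 (mod 23).

Final answer: 2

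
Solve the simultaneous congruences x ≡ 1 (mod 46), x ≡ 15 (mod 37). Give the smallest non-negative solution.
The moduli 46, 37 are pairwise coprime, so by the CRT there is a unique solution mod 46·37 = 1702.
Solve by successive substitution. Start with x ≡ 1 (mod 46).
  Combine with x ≡ 15 (mod 37): write x = 1 + 46·t and require 1 + 46·t ≡ 15 (mod 37), i.e. 46·t ≡ 15 − 1 ≡ 14 (mod 37). Since 46^(−1) ≡ 33 (mod 37) (46 ≡ 9 (mod 37)), t ≡ 33·14 ≡ 18 (mod 37). So x ≡ 1 + 46·18 = 829 (mod 1702).
Unique solution in [0, 1702): x = 829.

Final answer: x ≡ 829 (mod 1702); the representative in [0, 1702) is 829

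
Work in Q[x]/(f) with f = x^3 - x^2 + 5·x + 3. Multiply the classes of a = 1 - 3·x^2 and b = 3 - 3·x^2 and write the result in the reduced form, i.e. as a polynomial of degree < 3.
a · b ≡ -48·x^2 - 72·x - 24 (mod f(x))

First multiply in Q[x] without reducing: a · b = 9·x^4 - 12·x^2 + 3. Now divide by f(x) = x^3 - x^2 + 5·x + 3, eliminating the leading term at each step:
  leading term 9·x^4: subtract (9·x)·f(x) = 9·x^4 - 9·x^3 + 45·x^2 + 27·x, leaving 9·x^3 - 57·x^2 - 27·x + 3
  leading term 9·x^3: subtract (9)·f(x) = 9·x^3 - 9·x^2 + 45·x + 27, leaving -48·x^2 - 72·x - 24
The degree is now < 3, so this is the remainder. Hence a · b ≡ -48·x^2 - 72·x - 24 in Q[x]/(f).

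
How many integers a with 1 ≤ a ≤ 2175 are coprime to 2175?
The number of a ∈ {1, ..., 2175} with gcd(a, 2175) = 1 is by definition Euler's totient φ(2175). φ is multiplicative, with φ(p^e) = p^e − p^(e−1). Factorise 2175 = 3 · 5^2 · 29. Then
  φ(2175) = (3 − 1) · (5^2 − 5^1) · (29 − 1) = 2 · 20 · 28 = 1120.
So there are 1120 such integers.

Final answer: 1120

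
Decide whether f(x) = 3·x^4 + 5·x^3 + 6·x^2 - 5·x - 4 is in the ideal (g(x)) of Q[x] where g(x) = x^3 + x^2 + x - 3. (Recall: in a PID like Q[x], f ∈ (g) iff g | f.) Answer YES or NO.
In Q[x] the ideal (g) consists of all multiples of g, so f ∈ (g) iff g | f, i.e. iff the remainder of f on division by g is 0. Divide f by g (g is monic, so eliminate the leading term of the running remainder at each step):
  leading term 3·x^4: subtract (3·x)·g(x) = 3·x^4 + 3·x^3 + 3·x^2 - 9·x, leaving 2·x^3 + 3·x^2 + 4·x - 4
  leading term 2·x^3: subtract (2)·g(x) = 2·x^3 + 2·x^2 + 2·x - 6, leaving x^2 + 2·x + 2
The remainder r(x) = x^2 + 2·x + 2 ≠ 0 (and deg r < deg g), so g ∤ f, i.e. f ∉ (g).

Final answer: NO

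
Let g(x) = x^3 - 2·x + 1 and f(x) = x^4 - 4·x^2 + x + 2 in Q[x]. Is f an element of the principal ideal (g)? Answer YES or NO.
NO

In Q[x] the ideal (g) consists of all multiples of g, so f ∈ (g) iff g | f, i.e. iff the remainder of f on division by g is 0. Divide f by g (g is monic, so eliminate the leading term of the running remainder at each step):
  leading term x^4: subtract (x)·g(x) = x^4 - 2·x^2 + x, leaving 2 - 2·x^2
The remainder r(x) = 2 - 2·x^2 ≠ 0 (and deg r < deg g), so g ∤ f, i.e. f ∉ (g).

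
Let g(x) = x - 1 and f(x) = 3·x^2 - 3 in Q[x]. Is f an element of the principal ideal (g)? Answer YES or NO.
In Q[x] the ideal (g) consists of all multiples of g, so f ∈ (g) iff g | f, i.e. iff the remainder of f on division by g is 0. Divide f by g (g is monic, so eliminate the leading term of the running remainder at each step):
  leading term 3·x^2: subtract (3·x)·g(x) = 3·x^2 - 3·x, leaving 3·x - 3
  leading term 3·x: subtract (3)·g(x) = 3·x - 3, leaving 0
The remainder is 0, so f(x) = g(x) · h(x) with h(x) = 3·x + 3. Hence g | f, i.e. f ∈ (g).

Final answer: YES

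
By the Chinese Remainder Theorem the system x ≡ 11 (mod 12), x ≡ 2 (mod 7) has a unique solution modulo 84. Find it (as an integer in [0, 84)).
The moduli 12, 7 are pairwise coprime, so by the CRT there is a unique solution mod 12·7 = 84.
Solve by successive substitution. Start with x ≡ 11 (mod 12).
  Combine with x ≡ 2 (mod 7): write x = 11 + 12·t and require 11 + 12·t ≡ 2 (mod 7), i.e. 12·t ≡ 2 − 11 ≡ 5 (mod 7). Since 12^(−1) ≡ 3 (mod 7) (12 ≡ 5 (mod 7)), t ≡ 3·5 ≡ 1 (mod 7). So x ≡ 11 + 12·1 = 23 (mod 84).
Unique solution in [0, 84): x = 23.

Final answer: x ≡ 23 (mod 84); the representative in [0, 84) is 23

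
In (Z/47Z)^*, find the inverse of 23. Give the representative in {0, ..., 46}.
23^(−1) ≡ 45 (mod 47)

Apply the extended Euclidean algorithm to (47, 23), tracking rows (r, s, t) with s·47 + t·23 = r. Each division r_prev = q·r_cur + r_new produces the new row as (previous row) − q·(current row):
  row A: (47, 1, 0)   [1·47 + 0·23 = 47]
  row B: (23, 0, 1)   [0·47 + 1·23 = 23]
  47 = 2·23 + 1   → row C = row A − 2·row B = (1, 1, −2)   [check: 1·47 − 2·23 = 1]
  23 = 23·1 + 0   → remainder 0, stop. gcd = 1 (last nonzero row C).
The gcd is 1, so 23 is invertible mod 47. The last nonzero row gives 1·47 − 2·23 = 1, so t = −2. So 23^(−1) ≡ −2 ≡ 45 (mod 47). Verify: 23 · 45 = 1035 ≡ 1 (mod 47). ✓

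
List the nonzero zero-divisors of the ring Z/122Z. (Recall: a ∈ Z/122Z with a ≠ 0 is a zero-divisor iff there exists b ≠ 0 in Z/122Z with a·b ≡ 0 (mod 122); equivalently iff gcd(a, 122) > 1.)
An element a ∈ Z/122Z (with a ≠ 0) is a zero-divisor iff gcd(a, 122) > 1 (because a is a unit precisely when gcd(a, n) = 1, and in Z/nZ every nonzero, non-unit element is a zero-divisor). Scan a = 1, ..., 121 and keep those with gcd(a, 122) > 1:
  gcd(2, 122) = 2, gcd(4, 122) = 2, gcd(6, 122) = 2, gcd(8, 122) = 2, gcd(10, 122) = 2, gcd(12, 122) = 2, gcd(14, 122) = 2, gcd(16, 122) = 2, gcd(18, 122) = 2, gcd(20, 122) = 2, gcd(22, 122) = 2, gcd(24, 122) = 2, gcd(26, 122) = 2, gcd(28, 122) = 2, gcd(30, 122) = 2, gcd(32, 122) = 2, gcd(34, 122) = 2, gcd(36, 122) = 2, gcd(38, 122) = 2, gcd(40, 122) = 2, gcd(42, 122) = 2, gcd(44, 122) = 2, gcd(46, 122) = 2, gcd(48, 122) = 2, gcd(50, 122) = 2, gcd(52, 122) = 2, gcd(54, 122) = 2, gcd(56, 122) = 2, gcd(58, 122) = 2, gcd(60, 122) = 2, gcd(61, 122) = 61, gcd(62, 122) = 2, gcd(64, 122) = 2, gcd(66, 122) = 2, gcd(68, 122) = 2, gcd(70, 122) = 2, gcd(72, 122) = 2, gcd(74, 122) = 2, gcd(76, 122) = 2, gcd(78, 122) = 2, gcd(80, 122) = 2, gcd(82, 122) = 2, gcd(84, 122) = 2, gcd(86, 122) = 2, gcd(88, 122) = 2, gcd(90, 122) = 2, gcd(92, 122) = 2, gcd(94, 122) = 2, gcd(96, 122) = 2, gcd(98, 122) = 2, gcd(100, 122) = 2, gcd(102, 122) = 2, gcd(104, 122) = 2, gcd(106, 122) = 2, gcd(108, 122) = 2, gcd(110, 122) = 2, gcd(112, 122) = 2, gcd(114, 122) = 2, gcd(116, 122) = 2, gcd(118, 122) = 2, gcd(120, 122) = 2.
All other a ∈ {1, ..., 121} have gcd(a, 122) = 1 and are units. So the nonzero zero-divisors are exactly the 61 values of a appearing in this scan.

Final answer: nonzero zero-divisors of Z/122Z = {2, 4, 6, 8, 10, 12, 14, 16, 18, 20, 22, 24, 26, 28, 30, 32, 34, 36, 38, 40, 42, 44, 46, 48, 50, 52, 54, 56, 58, 60, 61, 62, 64, 66, 68, 70, 72, 74, 76, 78, 80, 82, 84, 86, 88, 90, 92, 94, 96, 98, 100, 102, 104, 106, 108, 110, 112, 114, 116, 118, 120}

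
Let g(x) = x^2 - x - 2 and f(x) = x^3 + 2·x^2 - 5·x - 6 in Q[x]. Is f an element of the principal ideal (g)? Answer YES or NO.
In Q[x] the ideal (g) consists of all multiples of g, so f ∈ (g) iff g | f, i.e. iff the remainder of f on division by g is 0. Divide f by g (g is monic, so eliminate the leading term of the running remainder at each step):
  leading term x^3: subtract (x)·g(x) = x^3 - x^2 - 2·x, leaving 3·x^2 - 3·x - 6
  leading term 3·x^2: subtract (3)·g(x) = 3·x^2 - 3·x - 6, leaving 0
The remainder is 0, so f(x) = g(x) · h(x) with h(x) = x + 3. Hence g | f, i.e. f ∈ (g).

Final answer: YES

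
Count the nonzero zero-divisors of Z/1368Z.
Z/1368Z has 935 nonzero zero-divisors

In Z/1368Z each nonzero element is either a unit (gcd with 1368 is 1) or a zero-divisor (gcd > 1). The number of units is φ(1368): factorise 1368 = 2^3 · 3^2 · 19, so φ(1368) = (2^3 − 2^2) · (3^2 − 3^1) · (19 − 1) = 4 · 6 · 18 = 432. The nonzero elements number 1368 − 1 = 1367. Hence the nonzero zero-divisors number 1367 − 432 = 935.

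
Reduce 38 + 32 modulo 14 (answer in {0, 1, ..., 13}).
Reduce the summands first: 38 ≡ 10, 32 ≡ 4 (mod 14), so 38 + 32 ≡ 10 + 4 (mod 14). 10 + 4 = 14; 14 = 1·14 + 0, so (38 + 32) mod 14 = 0.

Final answer: 0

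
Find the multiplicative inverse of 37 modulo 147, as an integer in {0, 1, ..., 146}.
37^(−1) ≡ 4 (mod 147)

Apply the extended Euclidean algorithm to (147, 37), tracking rows (r, s, t) with s·147 + t·37 = r. Each division r_prev = q·r_cur + r_new produces the new row as (previous row) − q·(current row):
  row A: (147, 1, 0)   [1·147 + 0·37 = 147]
  row B: (37, 0, 1)   [0·147 + 1·37 = 37]
  147 = 3·37 + 36   → row C = row A − 3·row B = (36, 1, −3)   [check: 1·147 − 3·37 = 36]
  37 = 1·36 + 1   → row D = row B − 1·row C = (1, −1, 4)   [check: −1·147 + 4·37 = 1]
  36 = 36·1 + 0   → remainder 0, stop. gcd = 1 (last nonzero row D).
The gcd is 1, so 37 is invertible mod 147. The last nonzero row gives −1·147 + 4·37 = 1, so t = 4. So 37^(−1) ≡ 4 (mod 147). Verify: 37 · 4 = 148 ≡ 1 (mod 147). ✓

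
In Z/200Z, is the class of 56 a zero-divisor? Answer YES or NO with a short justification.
YES

gcd(56, 200) = 8 > 1, so 56 is not a unit in Z/200Z. In Z/nZ every nonzero non-unit is a zero-divisor: explicitly, take b = 200/gcd = 25 ≠ 0 (mod 200); then 56·25 = 1400 = 7·200, i.e. 56·25 ≡ 0 (mod 200). So 56 is a zero-divisor.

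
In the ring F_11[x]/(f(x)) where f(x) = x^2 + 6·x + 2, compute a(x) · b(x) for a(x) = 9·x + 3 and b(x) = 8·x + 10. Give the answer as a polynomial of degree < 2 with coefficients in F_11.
a · b ≡ x + 7 (mod f(x))

Multiply as integer polynomials: a · b = 72·x^2 + 114·x + 30. Reducing coefficients mod 11: a · b ≡ 6·x^2 + 4·x + 8. Now divide by f(x) = x^2 + 6·x + 2 in F_11[x], eliminating the leading term at each step:
  leading term 6·x^2: subtract (6)·f(x) = 6·x^2 + 3·x + 1, leaving x + 7 (coefficients mod 11)
The degree is now < 2, so this is the remainder. Hence a · b ≡ x + 7 in F_11[x]/(f).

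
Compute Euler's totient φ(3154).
φ(3154) = 1476

φ is multiplicative, with φ(p^e) = p^e − p^(e−1). Factorise 3154 = 2 · 19 · 83. Then
  φ(3154) = (2 − 1) · (19 − 1) · (83 − 1) = 1 · 18 · 82 = 1476.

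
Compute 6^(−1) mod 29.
Apply the extended Euclidean algorithm to (29, 6), tracking rows (r, s, t) with s·29 + t·6 = r. Each division r_prev = q·r_cur + r_new produces the new row as (previous row) − q·(current row):
  row A: (29, 1, 0)   [1·29 + 0·6 = 29]
  row B: (6, 0, 1)   [0·29 + 1·6 = 6]
  29 = 4·6 + 5   → row C = row A − 4·row B = (5, 1, −4)   [check: 1·29 − 4·6 = 5]
  6 = 1·5 + 1   → row D = row B − 1·row C = (1, −1, 5)   [check: −1·29 + 5·6 = 1]
  5 = 5·1 + 0   → remainder 0, stop. gcd = 1 (last nonzero row D).
The gcd is 1, so 6 is invertible mod 29. The last nonzero row gives −1·29 + 5·6 = 1, so t = 5. So 6^(−1) ≡ 5 (mod 29). Verify: 6 · 5 = 30 ≡ 1 (mod 29). ✓

Final answer: 6^(−1) ≡ 5 (mod 29)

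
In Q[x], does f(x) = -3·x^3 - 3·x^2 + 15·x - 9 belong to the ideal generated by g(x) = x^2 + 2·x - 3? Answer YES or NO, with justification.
In Q[x] the ideal (g) consists of all multiples of g, so f ∈ (g) iff g | f, i.e. iff the remainder of f on division by g is 0. Divide f by g (g is monic, so eliminate the leading term of the running remainder at each step):
  leading term -3·x^3: subtract (-3·x)·g(x) = -3·x^3 - 6·x^2 + 9·x, leaving 3·x^2 + 6·x - 9
  leading term 3·x^2: subtract (3)·g(x) = 3·x^2 + 6·x - 9, leaving 0
The remainder is 0, so f(x) = g(x) · h(x) with h(x) = 3 - 3·x. Hence g | f, i.e. f ∈ (g).

Final answer: YES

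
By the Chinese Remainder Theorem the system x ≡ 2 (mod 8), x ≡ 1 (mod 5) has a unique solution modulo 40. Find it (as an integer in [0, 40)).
The moduli 8, 5 are pairwise coprime, so by the CRT there is a unique solution mod 8·5 = 40.
Solve by successive substitution. Start with x ≡ 2 (mod 8).
  Combine with x ≡ 1 (mod 5): write x = 2 + 8·t and require 2 + 8·t ≡ 1 (mod 5), i.e. 8·t ≡ 1 − 2 ≡ 4 (mod 5). Since 8^(−1) ≡ 2 (mod 5) (8 ≡ 3 (mod 5)), t ≡ 2·4 ≡ 3 (mod 5). So x ≡ 2 + 8·3 = 26 (mod 40).
Unique solution in [0, 40): x = 26.

Final answer: x ≡ 26 (mod 40); the representative in [0, 40) is 26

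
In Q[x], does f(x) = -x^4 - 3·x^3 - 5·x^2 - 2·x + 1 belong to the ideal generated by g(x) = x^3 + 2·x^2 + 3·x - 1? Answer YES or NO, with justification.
YES

In Q[x] the ideal (g) consists of all multiples of g, so f ∈ (g) iff g | f, i.e. iff the remainder of f on division by g is 0. Divide f by g (g is monic, so eliminate the leading term of the running remainder at each step):
  leading term -x^4: subtract (-x)·g(x) = -x^4 - 2·x^3 - 3·x^2 + x, leaving -x^3 - 2·x^2 - 3·x + 1
  leading term -x^3: subtract (-1)·g(x) = -x^3 - 2·x^2 - 3·x + 1, leaving 0
The remainder is 0, so f(x) = g(x) · h(x) with h(x) = -x - 1. Hence g | f, i.e. f ∈ (g).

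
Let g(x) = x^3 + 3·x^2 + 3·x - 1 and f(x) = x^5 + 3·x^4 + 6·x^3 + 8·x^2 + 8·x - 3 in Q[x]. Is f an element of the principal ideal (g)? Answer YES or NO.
In Q[x] the ideal (g) consists of all multiples of g, so f ∈ (g) iff g | f, i.e. iff the remainder of f on division by g is 0. Divide f by g (g is monic, so eliminate the leading term of the running remainder at each step):
  leading term x^5: subtract (x^2)·g(x) = x^5 + 3·x^4 + 3·x^3 - x^2, leaving 3·x^3 + 9·x^2 + 8·x - 3
  leading term 3·x^3: subtract (3)·g(x) = 3·x^3 + 9·x^2 + 9·x - 3, leaving -x
The remainder r(x) = -x ≠ 0 (and deg r < deg g), so g ∤ f, i.e. f ∉ (g).

Final answer: NO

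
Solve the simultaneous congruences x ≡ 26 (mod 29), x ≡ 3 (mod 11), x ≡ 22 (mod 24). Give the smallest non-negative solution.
x ≡ 3622 (mod 7656); the representative in [0, 7656) is 3622

The moduli 29, 11, 24 are pairwise coprime, so by the CRT there is a unique solution mod 29·11·24 = 7656.
Solve by successive substitution. Start with x ≡ 26 (mod 29).
  Combine with x ≡ 3 (mod 11): write x = 26 + 29·t and require 26 + 29·t ≡ 3 (mod 11), i.e. 29·t ≡ 3 − 26 ≡ 10 (mod 11). Since 29^(−1) ≡ 8 (mod 11) (29 ≡ 7 (mod 11)), t ≡ 8·10 ≡ 3 (mod 11). So x ≡ 26 + 29·3 = 113 (mod 319).
  Combine with x ≡ 22 (mod 24): write x = 113 + 319·t and require 113 + 319·t ≡ 22 (mod 24), i.e. 319·t ≡ 22 − 113 ≡ 5 (mod 24). Since 319^(−1) ≡ 7 (mod 24) (319 ≡ 7 (mod 24)), t ≡ 7·5 ≡ 11 (mod 24). So x ≡ 113 + 319·11 = 3622 (mod 7656).
Unique solution in [0, 7656): x = 3622.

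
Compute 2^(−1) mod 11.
Apply the extended Euclidean algorithm to (11, 2), tracking rows (r, s, t) with s·11 + t·2 = r. Each division r_prev = q·r_cur + r_new produces the new row as (previous row) − q·(current row):
  row A: (11, 1, 0)   [1·11 + 0·2 = 11]
  row B: (2, 0, 1)   [0·11 + 1·2 = 2]
  11 = 5·2 + 1   → row C = row A − 5·row B = (1, 1, −5)   [check: 1·11 − 5·2 = 1]
  2 = 2·1 + 0   → remainder 0, stop. gcd = 1 (last nonzero row C).
The gcd is 1, so 2 is invertible mod 11. The last nonzero row gives 1·11 − 5·2 = 1, so t = −5. So 2^(−1) ≡ −5 ≡ 6 (mod 11). Verify: 2 · 6 = 12 ≡ 1 (mod 11). ✓

Final answer: 2^(−1) ≡ 6 (mod 11)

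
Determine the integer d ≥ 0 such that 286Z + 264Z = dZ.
(286, 264) = (22); d = 22

In the PID Z, (a, b) is generated by gcd(a, b). Compute gcd(286, 264) with the extended Euclidean algorithm, tracking rows (r, s, t) with s·286 + t·264 = r:
  row A: (286, 1, 0)   [1·286 + 0·264 = 286]
  row B: (264, 0, 1)   [0·286 + 1·264 = 264]
  286 = 1·264 + 22   → row C = row A − 1·row B = (22, 1, −1)   [check: 1·286 − 1·264 = 22]
  264 = 12·22 + 0   → remainder 0, stop. gcd = 22 (last nonzero row C).
So gcd(286, 264) = 22, with Bézout identity 1·286 − 1·264 = 22. Containment (⊇): the Bézout identity exhibits 22 as an element of (286, 264), giving (22) ⊆ (286, 264). Containment (⊆): since 22 | 286 and 22 | 264 (286 = 22·13, 264 = 22·12), every Z-linear combination of 286 and 264 is divisible by 22, so (286, 264) ⊆ (22). Therefore (286, 264) = (22), d = 22.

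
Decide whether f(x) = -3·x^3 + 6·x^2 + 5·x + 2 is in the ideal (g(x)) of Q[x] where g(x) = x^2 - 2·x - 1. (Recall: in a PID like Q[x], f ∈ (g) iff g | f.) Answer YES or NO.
In Q[x] the ideal (g) consists of all multiples of g, so f ∈ (g) iff g | f, i.e. iff the remainder of f on division by g is 0. Divide f by g (g is monic, so eliminate the leading term of the running remainder at each step):
  leading term -3·x^3: subtract (-3·x)·g(x) = -3·x^3 + 6·x^2 + 3·x, leaving 2·x + 2
The remainder r(x) = 2·x + 2 ≠ 0 (and deg r < deg g), so g ∤ f, i.e. f ∉ (g).

Final answer: NO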